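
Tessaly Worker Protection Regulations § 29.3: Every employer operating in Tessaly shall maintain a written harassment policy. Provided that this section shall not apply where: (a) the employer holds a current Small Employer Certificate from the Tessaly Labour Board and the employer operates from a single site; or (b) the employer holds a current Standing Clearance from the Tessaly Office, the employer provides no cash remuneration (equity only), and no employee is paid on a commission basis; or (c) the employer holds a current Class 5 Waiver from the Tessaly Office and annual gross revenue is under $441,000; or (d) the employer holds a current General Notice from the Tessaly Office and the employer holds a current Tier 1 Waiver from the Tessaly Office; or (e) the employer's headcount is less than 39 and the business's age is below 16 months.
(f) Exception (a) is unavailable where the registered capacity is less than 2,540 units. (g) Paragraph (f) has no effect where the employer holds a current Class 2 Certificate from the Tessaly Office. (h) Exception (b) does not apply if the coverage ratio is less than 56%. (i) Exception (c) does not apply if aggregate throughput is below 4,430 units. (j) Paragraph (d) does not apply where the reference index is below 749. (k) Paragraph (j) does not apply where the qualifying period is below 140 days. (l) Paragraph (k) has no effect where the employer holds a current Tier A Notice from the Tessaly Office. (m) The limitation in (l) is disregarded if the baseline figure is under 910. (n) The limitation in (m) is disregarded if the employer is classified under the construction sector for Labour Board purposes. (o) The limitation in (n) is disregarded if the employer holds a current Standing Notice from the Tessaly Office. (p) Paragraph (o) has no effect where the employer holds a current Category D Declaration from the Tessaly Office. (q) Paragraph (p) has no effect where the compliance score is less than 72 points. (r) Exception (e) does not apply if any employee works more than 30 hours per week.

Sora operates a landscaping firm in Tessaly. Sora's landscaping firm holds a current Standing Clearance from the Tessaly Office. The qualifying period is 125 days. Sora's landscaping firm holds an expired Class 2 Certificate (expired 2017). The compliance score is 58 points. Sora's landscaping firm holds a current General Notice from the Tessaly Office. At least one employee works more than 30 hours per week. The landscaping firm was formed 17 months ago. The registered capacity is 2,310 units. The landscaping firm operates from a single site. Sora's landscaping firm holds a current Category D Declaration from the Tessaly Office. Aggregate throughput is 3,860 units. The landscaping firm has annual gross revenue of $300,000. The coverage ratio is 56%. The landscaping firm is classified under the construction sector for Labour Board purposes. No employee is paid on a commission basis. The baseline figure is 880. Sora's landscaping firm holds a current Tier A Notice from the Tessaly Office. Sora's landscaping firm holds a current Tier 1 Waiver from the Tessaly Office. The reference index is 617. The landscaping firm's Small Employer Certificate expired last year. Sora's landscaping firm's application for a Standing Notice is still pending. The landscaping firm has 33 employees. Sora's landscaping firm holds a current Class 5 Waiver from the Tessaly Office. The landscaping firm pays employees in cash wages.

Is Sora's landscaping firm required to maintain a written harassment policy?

Exception (a) requires that the employer holds a current Small Employer Certificate from the Tessaly Labour Board; but the Small Employer Certificate has expired, so (a) is unavailable.
Exception (b) does not apply: employees are paid cash wages.
Exception (c)'s conditions are all satisfied: a current Class 5 Waiver is held; annual gross revenue is $300,000, under the $441,000 limit. But: (i) is engaged — aggregate throughput is 3,860 units, below the 4,430 units limit. (c) is therefore removed.
Exception (d)'s conditions are all satisfied: a current General Notice is held; a current Tier 1 Waiver is held. But: (j) operates against (d): the reference index is 617, below the 749 limit. (k) would limit (j) — the qualifying period is 125 days, below the 140 days limit — but (l) sets (k) aside: (l) operates against (k): a current Tier A Notice is held. (m) operates (the baseline figure is 880, under the 910 limit), but yields to (n): (n) is engaged — the landscaping firm is classified under the construction sector. (o) does not operate here (there is no Standing Notice in force), so (n) stands. So (d) is unavailable.
Exception (e) does not apply: the business's age is 17 months, not below 16 months.
No exception displaces § 29.3.

Yes — Sora's landscaping firm must maintain a written harassment policy.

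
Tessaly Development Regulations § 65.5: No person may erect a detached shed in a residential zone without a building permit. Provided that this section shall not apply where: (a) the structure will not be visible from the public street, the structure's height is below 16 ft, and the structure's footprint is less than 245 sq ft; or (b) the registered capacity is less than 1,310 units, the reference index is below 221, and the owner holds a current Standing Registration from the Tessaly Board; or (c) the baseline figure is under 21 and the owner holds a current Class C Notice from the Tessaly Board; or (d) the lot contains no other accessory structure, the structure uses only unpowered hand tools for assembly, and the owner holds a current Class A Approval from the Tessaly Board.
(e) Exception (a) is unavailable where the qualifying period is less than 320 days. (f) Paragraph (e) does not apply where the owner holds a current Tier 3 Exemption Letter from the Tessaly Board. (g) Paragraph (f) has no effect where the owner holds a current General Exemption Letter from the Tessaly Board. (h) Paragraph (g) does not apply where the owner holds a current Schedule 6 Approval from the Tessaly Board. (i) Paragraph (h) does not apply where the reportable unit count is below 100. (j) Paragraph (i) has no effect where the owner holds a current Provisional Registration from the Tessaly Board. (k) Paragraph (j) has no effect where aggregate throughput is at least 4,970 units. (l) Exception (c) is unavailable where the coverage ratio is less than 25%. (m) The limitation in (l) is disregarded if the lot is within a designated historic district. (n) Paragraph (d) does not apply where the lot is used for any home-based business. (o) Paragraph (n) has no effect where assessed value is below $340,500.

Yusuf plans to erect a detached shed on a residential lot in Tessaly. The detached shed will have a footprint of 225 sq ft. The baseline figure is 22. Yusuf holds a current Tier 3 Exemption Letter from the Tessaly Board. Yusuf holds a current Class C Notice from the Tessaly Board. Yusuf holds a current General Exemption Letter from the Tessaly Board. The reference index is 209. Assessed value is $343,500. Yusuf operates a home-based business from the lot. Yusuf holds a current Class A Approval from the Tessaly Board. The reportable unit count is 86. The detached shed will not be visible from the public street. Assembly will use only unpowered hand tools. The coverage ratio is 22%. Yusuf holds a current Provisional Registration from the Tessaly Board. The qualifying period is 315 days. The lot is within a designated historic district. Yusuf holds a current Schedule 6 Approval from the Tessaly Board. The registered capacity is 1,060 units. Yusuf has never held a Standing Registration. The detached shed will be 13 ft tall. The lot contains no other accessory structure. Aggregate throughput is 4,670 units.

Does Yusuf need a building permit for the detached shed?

All of (a)'s requirements are met (the structure will not be visible from the street; the structure's height is 13 ft, below the 16 ft limit; the structure's footprint is 225 sq ft, less than the 245 sq ft limit). Under paragraphs (e)–(k): (e) would limit (a) — the qualifying period is 315 days, less than the 320 days limit — but (f) sets (e) aside: (f) operates against (e): a current Tier 3 Exemption Letter is held. (g) is engaged (a current General Exemption Letter is held), but is set aside by (h): (h) operates against (g): a current Schedule 6 Approval is held. (i) is engaged (the reportable unit count is 86, below the 100 limit), but is itself disapplied by (j): (j) operates against (i): a current Provisional Registration is held. (k), which would lift (j), is not triggered — aggregate throughput is 4,670 units, short of 4,970 units. (a) remains available.
Exception (b) does not apply: no current Standing Registration is held.
Exception (c) fails — the baseline figure is 22, not under 21.
Exception (d): the lot has no other accessory structure; assembly uses only hand tools; a current Class A Approval is held — every condition holds. But applying paragraphs (n)–(o): (n) operates against (d): a home-based business operates on the lot. (o) is not triggered (assessed value is $343,500, not below $340,500), so (n) stands. So (d) is unavailable.

No — exception (a) applies; Yusuf does not need a building permit.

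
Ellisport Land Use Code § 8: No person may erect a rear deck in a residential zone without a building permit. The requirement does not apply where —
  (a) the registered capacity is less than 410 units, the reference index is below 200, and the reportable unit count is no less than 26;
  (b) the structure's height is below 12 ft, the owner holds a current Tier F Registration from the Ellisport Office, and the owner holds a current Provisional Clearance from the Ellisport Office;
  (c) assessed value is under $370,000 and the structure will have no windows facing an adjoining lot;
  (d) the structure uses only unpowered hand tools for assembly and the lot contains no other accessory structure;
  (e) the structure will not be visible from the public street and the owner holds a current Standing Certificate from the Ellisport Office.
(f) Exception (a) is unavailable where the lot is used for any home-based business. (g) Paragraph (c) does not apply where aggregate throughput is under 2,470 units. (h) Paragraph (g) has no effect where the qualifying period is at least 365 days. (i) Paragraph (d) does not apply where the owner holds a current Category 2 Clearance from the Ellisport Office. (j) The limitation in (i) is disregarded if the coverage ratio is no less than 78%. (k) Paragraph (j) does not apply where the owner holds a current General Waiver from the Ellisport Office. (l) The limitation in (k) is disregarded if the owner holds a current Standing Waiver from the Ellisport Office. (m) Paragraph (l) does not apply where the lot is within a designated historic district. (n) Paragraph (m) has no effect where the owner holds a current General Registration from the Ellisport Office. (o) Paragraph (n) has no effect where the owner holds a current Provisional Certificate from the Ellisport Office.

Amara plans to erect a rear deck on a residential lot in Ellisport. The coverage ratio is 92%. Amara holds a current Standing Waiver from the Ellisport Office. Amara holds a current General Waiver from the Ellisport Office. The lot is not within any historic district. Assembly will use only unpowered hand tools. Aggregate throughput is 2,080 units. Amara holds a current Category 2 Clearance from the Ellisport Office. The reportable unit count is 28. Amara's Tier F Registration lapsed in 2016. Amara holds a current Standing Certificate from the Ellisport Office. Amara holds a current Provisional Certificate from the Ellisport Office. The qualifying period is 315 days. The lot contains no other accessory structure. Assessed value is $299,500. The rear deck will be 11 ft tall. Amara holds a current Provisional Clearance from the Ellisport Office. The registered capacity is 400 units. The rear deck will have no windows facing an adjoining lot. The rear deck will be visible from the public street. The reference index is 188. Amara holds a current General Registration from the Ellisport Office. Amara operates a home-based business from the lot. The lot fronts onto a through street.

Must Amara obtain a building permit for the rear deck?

Exception (a) is satisfied on its face — the registered capacity is 400 units, less than the 410 units limit; the reference index is 188, below the 200 limit; the reportable unit count is 28, meeting the 26 threshold. Turning to paragraph (f): (f) is engaged — a home-based business operates on the lot. Exception (a) does not apply.
Exception (b) requires that the owner holds a current Tier F Registration from the Ellisport Office; but there is no Tier F Registration in force, so (b) is unavailable.
Exception (c)'s conditions are all satisfied: assessed value is $299,500, under the $370,000 limit; no windows face an adjoining lot. However, paragraphs (g)–(h) must be considered: (g) operates against (c): aggregate throughput is 2,080 units, under the 2,470 units limit. (h) is not triggered (the qualifying period is 315 days, short of 365 days), so (g) stands. (c) is therefore removed.
Exception (d): assembly uses only hand tools; the lot has no other accessory structure — every condition holds. Applying paragraphs (i)–(o): (i) operates (a current Category 2 Clearance is held), but is set aside by (j): (j) operates against (i): the coverage ratio is 92%, meeting the 78% threshold. (k) operates (a current General Waiver is held), but is itself disapplied by (l): (l) operates against (k): a current Standing Waiver is held. (m) is inapplicable (the lot is not in a historic district), so (l) stands. (d) remains available.
Exception (e) does not apply: the structure will be visible from the street.

No — exception (d) applies; Amara does not need a building permit.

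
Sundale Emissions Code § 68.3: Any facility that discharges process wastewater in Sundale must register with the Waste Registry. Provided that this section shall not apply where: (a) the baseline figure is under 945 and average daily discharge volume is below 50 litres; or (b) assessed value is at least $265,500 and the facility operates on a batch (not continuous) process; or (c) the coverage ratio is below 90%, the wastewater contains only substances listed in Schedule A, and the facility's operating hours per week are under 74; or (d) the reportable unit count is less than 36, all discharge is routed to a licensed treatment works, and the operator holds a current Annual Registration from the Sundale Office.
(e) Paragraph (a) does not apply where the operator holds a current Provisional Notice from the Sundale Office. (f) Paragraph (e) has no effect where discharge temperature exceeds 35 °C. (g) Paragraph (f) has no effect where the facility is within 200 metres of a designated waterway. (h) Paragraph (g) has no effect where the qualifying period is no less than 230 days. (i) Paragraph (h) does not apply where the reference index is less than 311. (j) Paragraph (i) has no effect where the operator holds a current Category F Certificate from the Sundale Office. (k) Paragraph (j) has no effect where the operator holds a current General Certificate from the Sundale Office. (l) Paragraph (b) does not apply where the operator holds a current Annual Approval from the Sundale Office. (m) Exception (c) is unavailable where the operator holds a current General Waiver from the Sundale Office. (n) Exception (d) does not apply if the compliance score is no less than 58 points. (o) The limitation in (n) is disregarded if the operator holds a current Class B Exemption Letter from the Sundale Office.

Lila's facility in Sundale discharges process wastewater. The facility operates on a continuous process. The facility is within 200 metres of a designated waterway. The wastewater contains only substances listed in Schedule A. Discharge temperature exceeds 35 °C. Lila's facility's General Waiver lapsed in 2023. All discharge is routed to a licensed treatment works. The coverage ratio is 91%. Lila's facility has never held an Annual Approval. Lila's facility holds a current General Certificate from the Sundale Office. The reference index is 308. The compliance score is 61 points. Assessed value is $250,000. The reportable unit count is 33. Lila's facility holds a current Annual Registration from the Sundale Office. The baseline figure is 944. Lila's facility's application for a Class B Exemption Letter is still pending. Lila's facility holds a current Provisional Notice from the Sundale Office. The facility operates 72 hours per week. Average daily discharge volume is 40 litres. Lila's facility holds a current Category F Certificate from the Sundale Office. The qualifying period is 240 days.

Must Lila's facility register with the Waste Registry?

All of (a)'s requirements are met (the baseline figure is 944, under the 945 limit; average daily discharge volume is 40 litres, below the 50 litres limit). But applying paragraphs (e)–(k): (e) is triggered — a current Provisional Notice is held. (f) would limit (e) — discharge temperature exceeds 35 °C — but (g) sets (f) aside: (g) is triggered — the facility is within 200 m of a designated waterway. (h) would limit (g) — the qualifying period is 240 days, meeting the 230 days threshold — but (i) sets (h) aside: (i) applies — the reference index is 308, less than the 311 limit. (j) would limit (i) — a current Category F Certificate is held — but (k) sets (j) aside: (k) operates against (j): a current General Certificate is held. (a) is therefore removed.
Exception (b) fails — assessed value is $250,000, short of $265,500.
Exception (c) does not apply: the coverage ratio is 91%, not below 90%.
All of (d)'s requirements are met (the reportable unit count is 33, less than the 36 limit; discharge is routed to a licensed treatment works; a current Annual Registration is held). But: (n) is triggered — the compliance score is 61 points, meeting the 58 points threshold. (o), which would lift (n), is not triggered — no current Class B Exemption Letter is held. (d) is therefore removed.
None of the exceptions is available; § 68.3 applies in full.

Yes — Lila's facility must register with the Waste Registry.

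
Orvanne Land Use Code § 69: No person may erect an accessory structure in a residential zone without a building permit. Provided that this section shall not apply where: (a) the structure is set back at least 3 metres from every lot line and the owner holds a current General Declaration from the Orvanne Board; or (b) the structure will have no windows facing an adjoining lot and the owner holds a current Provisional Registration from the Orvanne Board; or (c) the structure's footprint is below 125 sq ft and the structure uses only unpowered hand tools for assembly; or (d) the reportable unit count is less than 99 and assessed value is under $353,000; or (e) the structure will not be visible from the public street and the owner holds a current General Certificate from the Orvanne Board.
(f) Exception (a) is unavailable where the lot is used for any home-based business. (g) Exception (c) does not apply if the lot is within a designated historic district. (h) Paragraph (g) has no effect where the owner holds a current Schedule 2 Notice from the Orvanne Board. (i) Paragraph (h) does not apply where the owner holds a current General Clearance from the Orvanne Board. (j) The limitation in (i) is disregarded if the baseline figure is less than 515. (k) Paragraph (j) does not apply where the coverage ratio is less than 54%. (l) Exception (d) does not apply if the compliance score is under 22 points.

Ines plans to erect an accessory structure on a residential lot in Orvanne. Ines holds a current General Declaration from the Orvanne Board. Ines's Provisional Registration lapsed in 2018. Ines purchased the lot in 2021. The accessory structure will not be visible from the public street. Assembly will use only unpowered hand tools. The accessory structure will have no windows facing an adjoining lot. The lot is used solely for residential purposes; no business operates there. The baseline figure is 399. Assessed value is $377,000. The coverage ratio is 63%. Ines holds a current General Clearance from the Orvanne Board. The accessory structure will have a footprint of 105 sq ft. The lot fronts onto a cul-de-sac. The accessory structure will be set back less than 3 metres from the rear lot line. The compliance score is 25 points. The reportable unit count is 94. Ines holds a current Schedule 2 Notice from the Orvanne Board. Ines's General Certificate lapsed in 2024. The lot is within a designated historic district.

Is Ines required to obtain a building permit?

Exception (a) does not apply: the rear setback is under 3 m.
Exception (b) does not apply: no current Provisional Registration is held.
All of (c)'s requirements are met (the structure's footprint is 105 sq ft, below the 125 sq ft limit; assembly uses only hand tools). Under paragraphs (g)–(k): (g) operates (the lot is in a historic district), but yields to (h): (h) applies — a current Schedule 2 Notice is held. (i) operates (a current General Clearance is held), but is itself disapplied by (j): (j) operates against (i): the baseline figure is 399, less than the 515 limit. (k), which would lift (j), does not operate here — the coverage ratio is 63%, not less than 54%. (c) remains available.
Exception (d) requires that assessed value is under $353,000; but assessed value is $377,000, not under $353,000, so (d) is unavailable.
Exception (e) requires that the owner holds a current General Certificate from the Orvanne Board; but no current General Certificate is held, so (e) is unavailable.

No — exception (c) applies; Ines does not need a building permit.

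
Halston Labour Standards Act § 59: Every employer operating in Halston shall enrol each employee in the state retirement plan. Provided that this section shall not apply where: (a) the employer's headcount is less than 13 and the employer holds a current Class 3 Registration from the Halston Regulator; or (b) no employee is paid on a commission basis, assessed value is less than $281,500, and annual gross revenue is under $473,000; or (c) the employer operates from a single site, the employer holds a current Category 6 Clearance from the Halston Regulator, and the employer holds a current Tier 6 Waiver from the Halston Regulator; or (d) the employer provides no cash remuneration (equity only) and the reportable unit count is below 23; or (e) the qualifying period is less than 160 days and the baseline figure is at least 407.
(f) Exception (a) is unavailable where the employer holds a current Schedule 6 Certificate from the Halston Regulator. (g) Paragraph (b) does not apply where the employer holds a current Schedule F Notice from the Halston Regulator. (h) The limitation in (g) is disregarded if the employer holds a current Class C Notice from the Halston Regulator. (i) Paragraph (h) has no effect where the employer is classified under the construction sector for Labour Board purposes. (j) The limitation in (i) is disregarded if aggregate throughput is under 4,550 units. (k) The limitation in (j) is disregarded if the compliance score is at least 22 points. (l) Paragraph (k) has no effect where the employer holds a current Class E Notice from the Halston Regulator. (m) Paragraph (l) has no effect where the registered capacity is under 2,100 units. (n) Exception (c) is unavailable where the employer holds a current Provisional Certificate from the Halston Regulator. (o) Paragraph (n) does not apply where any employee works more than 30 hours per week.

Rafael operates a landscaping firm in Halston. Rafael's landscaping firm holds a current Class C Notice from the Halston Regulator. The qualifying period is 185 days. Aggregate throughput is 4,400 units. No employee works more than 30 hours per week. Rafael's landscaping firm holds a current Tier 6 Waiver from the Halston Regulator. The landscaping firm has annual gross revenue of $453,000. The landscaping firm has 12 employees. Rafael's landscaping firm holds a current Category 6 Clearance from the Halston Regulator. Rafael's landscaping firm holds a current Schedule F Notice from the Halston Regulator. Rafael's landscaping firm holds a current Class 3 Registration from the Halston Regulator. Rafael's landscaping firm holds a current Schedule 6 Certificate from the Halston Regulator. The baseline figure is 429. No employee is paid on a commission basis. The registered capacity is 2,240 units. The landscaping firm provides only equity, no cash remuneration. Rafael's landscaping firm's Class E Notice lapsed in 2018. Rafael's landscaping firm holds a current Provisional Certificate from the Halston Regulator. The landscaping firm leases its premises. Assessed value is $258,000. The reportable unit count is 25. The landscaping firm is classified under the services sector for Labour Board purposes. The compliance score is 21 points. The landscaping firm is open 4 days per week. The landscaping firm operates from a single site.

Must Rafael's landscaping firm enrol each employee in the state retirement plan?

No — exception (b) applies; Rafael's landscaping firm is not required to enrol each employee in the state retirement plan.

Exception (a) is satisfied on its face — the employer's headcount is 12, less than the 13 limit; a current Class 3 Registration is held. But applying paragraph (f): (f) operates — a current Schedule 6 Certificate is held. (a) is therefore removed.
All of (b)'s requirements are met (no employee is paid on commission; assessed value is $258,000, less than the $281,500 limit; annual gross revenue is $453,000, under the $473,000 limit). Applying paragraphs (g)–(m): (g) would limit (b) — a current Schedule F Notice is held — but (h) sets (g) aside: (h) operates against (g): a current Class C Notice is held. (i) is not engaged (the landscaping firm is classified under the services sector), so (h) stands. So (b) applies.
All of (c)'s requirements are met (the employer operates from a single site; a current Category 6 Clearance is held; a current Tier 6 Waiver is held). But applying paragraphs (n)–(o): (n) operates against (c): a current Provisional Certificate is held. (o) does not operate here (no employee exceeds 30 hours/week), so (n) stands. Exception (c) does not apply.
Exception (d) fails — the reportable unit count is 25, not below 23.
Exception (e) requires that the qualifying period is less than 160 days; but the qualifying period is 185 days, not less than 160 days, so (e) is unavailable.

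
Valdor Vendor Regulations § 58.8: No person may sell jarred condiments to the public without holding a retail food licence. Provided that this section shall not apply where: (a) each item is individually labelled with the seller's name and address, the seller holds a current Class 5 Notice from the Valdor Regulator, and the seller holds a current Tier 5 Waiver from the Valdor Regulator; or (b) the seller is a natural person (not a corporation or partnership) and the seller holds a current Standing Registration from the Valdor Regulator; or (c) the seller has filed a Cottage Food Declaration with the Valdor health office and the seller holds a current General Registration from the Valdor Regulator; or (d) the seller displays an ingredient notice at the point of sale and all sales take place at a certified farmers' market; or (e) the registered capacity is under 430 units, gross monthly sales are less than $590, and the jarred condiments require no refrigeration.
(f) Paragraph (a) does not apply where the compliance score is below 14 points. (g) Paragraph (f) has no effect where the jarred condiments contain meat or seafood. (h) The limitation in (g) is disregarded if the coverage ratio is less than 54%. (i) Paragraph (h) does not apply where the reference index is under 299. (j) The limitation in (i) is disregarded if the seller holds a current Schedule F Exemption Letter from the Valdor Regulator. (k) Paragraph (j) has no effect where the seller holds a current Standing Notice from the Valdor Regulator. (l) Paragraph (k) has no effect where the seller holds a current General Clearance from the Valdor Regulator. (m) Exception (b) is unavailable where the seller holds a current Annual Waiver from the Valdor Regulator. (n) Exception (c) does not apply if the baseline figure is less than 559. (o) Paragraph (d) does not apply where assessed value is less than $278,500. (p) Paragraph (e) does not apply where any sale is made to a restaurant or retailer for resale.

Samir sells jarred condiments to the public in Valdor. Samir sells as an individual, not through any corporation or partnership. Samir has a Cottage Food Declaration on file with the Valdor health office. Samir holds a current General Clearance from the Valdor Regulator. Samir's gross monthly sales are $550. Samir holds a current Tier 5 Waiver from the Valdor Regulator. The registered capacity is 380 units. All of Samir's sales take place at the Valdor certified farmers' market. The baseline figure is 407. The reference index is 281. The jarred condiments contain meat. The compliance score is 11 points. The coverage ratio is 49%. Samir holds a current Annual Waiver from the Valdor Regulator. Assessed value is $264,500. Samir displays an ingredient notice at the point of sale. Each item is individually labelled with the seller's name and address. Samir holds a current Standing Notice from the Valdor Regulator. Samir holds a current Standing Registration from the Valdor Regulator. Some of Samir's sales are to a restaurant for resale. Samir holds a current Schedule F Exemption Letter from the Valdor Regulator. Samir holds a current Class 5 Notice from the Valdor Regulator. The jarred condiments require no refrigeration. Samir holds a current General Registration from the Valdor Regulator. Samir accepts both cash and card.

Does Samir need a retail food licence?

Exception (a): items are individually labelled; a current Class 5 Notice is held; a current Tier 5 Waiver is held — every condition holds. However, paragraphs (f)–(l) must be considered: (f) operates — the compliance score is 11 points, below the 14 points limit. (g) applies (the jarred condiments contain meat), but yields to (h): (h) applies — the coverage ratio is 49%, less than the 54% limit. (i) would limit (h) — the reference index is 281, under the 299 limit — but (j) sets (i) aside: (j) operates against (i): a current Schedule F Exemption Letter is held. (k) is triggered (a current Standing Notice is held), but is overridden by (l): (l) is engaged — a current General Clearance is held. Exception (a) does not apply.
Exception (b) is satisfied on its face — the seller is a natural person; a current Standing Registration is held. However, paragraph (m) must be considered: (m) operates against (b): a current Annual Waiver is held. So (b) is unavailable.
Exception (c)'s conditions are all satisfied: a Cottage Food Declaration is on file; a current General Registration is held. However, paragraph (n) must be considered: (n) is engaged — the baseline figure is 407, less than the 559 limit. Exception (c) does not apply.
Exception (d) is satisfied on its face — an ingredient notice is displayed; all sales are at a certified farmers' market. But applying paragraph (o): (o) is engaged — assessed value is $264,500, less than the $278,500 limit. So (d) is unavailable.
Exception (e): the registered capacity is 380 units, under the 430 units limit; gross monthly sales are $550, less than the $590 limit; the jarred condiments are shelf-stable — every condition holds. Turning to paragraph (p): (p) operates against (e): some sales are to a restaurant for resale. Exception (e) does not apply.
Every exception is unavailable, so the rule governs.

Yes — Samir must hold a retail food licence.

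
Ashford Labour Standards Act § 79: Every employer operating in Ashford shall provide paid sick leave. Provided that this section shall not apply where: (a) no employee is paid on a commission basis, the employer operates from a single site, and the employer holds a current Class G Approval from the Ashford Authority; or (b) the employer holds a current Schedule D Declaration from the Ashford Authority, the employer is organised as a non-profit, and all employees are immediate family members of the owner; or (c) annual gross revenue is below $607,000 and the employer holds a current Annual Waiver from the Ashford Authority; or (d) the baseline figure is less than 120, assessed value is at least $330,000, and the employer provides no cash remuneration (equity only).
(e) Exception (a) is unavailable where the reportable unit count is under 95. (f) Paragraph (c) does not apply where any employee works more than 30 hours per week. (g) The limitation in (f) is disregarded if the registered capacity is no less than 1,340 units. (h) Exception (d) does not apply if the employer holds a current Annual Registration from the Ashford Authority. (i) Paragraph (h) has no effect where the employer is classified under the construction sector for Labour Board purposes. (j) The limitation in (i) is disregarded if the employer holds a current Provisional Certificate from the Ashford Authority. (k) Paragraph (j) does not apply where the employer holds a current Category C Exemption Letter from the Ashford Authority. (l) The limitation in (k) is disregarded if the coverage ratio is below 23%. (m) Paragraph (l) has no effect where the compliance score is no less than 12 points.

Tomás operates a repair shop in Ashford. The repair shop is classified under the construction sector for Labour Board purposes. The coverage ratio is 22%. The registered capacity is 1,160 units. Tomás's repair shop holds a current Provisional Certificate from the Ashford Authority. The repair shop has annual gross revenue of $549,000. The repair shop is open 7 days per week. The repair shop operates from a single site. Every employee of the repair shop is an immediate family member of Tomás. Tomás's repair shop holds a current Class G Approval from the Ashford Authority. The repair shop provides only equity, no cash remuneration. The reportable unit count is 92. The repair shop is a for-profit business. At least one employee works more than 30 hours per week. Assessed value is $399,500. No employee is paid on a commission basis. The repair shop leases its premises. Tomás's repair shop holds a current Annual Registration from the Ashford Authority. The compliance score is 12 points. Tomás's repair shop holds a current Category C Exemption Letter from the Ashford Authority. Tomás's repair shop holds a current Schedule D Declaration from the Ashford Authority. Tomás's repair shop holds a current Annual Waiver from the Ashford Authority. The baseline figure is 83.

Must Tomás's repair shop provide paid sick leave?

No — exception (d) applies; Tomás's repair shop is not required to provide paid sick leave.

Exception (a): no employee is paid on commission; the employer operates from a single site; a current Class G Approval is held — every condition holds. However, paragraph (e) must be considered: (e) is triggered — the reportable unit count is 92, under the 95 limit. Exception (a) does not apply.
Exception (b) fails — the employer is for-profit.
Exception (c): annual gross revenue is $549,000, below the $607,000 limit; a current Annual Waiver is held — every condition holds. However, paragraphs (f)–(g) must be considered: (f) operates against (c): at least one employee exceeds 30 hours/week. (g) is not triggered (the registered capacity is 1,160 units, short of 1,340 units), so (f) stands. Exception (c) does not apply.
Exception (d)'s conditions are all satisfied: the baseline figure is 83, less than the 120 limit; assessed value is $399,500, meeting the $330,000 threshold; remuneration is equity-only. Applying paragraphs (h)–(m): (h) is triggered (a current Annual Registration is held), but is set aside by (i): (i) operates against (h): the repair shop is classified under the construction sector. (j) applies (a current Provisional Certificate is held), but is itself disapplied by (k): (k) operates against (j): a current Category C Exemption Letter is held. (l) is triggered (the coverage ratio is 22%, below the 23% limit), but is itself disapplied by (m): (m) operates against (l): the compliance score is 12 points, meeting the 12 points threshold. So (d) applies.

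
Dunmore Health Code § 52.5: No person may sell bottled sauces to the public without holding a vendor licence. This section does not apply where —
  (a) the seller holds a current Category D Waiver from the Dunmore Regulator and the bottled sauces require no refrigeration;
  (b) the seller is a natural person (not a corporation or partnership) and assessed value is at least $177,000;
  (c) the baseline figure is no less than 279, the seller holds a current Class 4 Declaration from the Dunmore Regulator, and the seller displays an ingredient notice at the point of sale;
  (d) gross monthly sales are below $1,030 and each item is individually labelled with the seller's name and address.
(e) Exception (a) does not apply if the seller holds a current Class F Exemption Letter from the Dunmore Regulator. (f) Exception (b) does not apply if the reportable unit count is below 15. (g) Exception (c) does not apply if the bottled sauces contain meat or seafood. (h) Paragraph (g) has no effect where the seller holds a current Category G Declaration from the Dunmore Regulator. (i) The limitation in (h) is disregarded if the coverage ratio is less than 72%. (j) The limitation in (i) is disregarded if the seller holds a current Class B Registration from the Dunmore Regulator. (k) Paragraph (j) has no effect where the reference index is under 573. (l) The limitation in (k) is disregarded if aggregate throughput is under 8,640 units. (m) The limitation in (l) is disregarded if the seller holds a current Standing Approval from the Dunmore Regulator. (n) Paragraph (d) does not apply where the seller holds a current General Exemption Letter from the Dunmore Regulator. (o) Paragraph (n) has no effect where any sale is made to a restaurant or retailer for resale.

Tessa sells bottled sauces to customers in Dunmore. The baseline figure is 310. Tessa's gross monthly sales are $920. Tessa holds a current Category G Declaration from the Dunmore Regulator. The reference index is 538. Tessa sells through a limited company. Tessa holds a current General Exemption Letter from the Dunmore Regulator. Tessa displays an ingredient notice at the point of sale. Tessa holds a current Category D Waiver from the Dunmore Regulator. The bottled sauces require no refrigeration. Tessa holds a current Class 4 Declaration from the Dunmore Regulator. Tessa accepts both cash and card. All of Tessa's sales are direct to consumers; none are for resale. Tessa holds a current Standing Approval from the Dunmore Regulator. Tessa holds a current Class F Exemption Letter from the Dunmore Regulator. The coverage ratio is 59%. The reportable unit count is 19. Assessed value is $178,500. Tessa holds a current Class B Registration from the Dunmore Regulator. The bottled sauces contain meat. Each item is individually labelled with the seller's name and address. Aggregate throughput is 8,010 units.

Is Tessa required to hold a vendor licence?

Exception (a) is satisfied on its face — a current Category D Waiver is held; the bottled sauces are shelf-stable. Turning to paragraph (e): (e) is triggered — a current Class F Exemption Letter is held. So (a) is unavailable.
Exception (b) requires that the seller is a natural person (not a corporation or partnership); but the seller operates through a limited company, so (b) is unavailable.
Exception (c)'s conditions are all satisfied: the baseline figure is 310, meeting the 279 threshold; a current Class 4 Declaration is held; an ingredient notice is displayed. Turning to paragraphs (g)–(m): (g) operates against (c): the bottled sauces contain meat. (h) would limit (g) — a current Category G Declaration is held — but (i) sets (h) aside: (i) is triggered — the coverage ratio is 59%, less than the 72% limit. (j) is triggered (a current Class B Registration is held), but yields to (k): (k) operates against (j): the reference index is 538, under the 573 limit. (l) would limit (k) — aggregate throughput is 8,010 units, under the 8,640 units limit — but (m) sets (l) aside: (m) operates against (l): a current Standing Approval is held. So (c) is unavailable.
Exception (d) is satisfied on its face — gross monthly sales are $920, below the $1,030 limit; items are individually labelled. Turning to paragraphs (n)–(o): (n) is engaged — a current General Exemption Letter is held. (o) is inapplicable (no sales are for resale), so (n) stands. Exception (d) does not apply.
None of the exceptions is available; § 52.5 applies in full.

Yes — Tessa must hold a vendor licence.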